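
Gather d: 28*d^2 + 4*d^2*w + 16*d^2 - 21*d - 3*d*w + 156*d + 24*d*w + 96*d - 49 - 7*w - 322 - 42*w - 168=d^2*(4*w + 44) + d*(21*w + 231) - 49*w - 539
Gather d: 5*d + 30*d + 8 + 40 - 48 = 35*d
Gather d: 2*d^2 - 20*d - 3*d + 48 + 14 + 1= 2*d^2 - 23*d + 63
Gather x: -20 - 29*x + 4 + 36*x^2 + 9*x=36*x^2 - 20*x - 16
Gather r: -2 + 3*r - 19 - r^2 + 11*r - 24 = -r^2 + 14*r - 45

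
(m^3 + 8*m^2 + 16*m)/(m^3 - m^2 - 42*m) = (m^2 + 8*m + 16)/(m^2 - m - 42)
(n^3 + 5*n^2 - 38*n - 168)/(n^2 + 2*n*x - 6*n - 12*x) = (n^2 + 11*n + 28)/(n + 2*x)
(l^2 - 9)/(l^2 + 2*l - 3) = (l - 3)/(l - 1)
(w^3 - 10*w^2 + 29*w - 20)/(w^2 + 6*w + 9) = (w^3 - 10*w^2 + 29*w - 20)/(w^2 + 6*w + 9)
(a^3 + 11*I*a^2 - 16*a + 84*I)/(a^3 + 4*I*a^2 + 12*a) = (a + 7*I)/a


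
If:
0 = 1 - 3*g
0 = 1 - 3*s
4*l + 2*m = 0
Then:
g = 1/3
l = -m/2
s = 1/3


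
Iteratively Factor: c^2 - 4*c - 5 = (c + 1)*(c - 5)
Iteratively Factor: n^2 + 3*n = (n + 3)*(n)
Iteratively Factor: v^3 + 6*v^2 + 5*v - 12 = (v + 4)*(v^2 + 2*v - 3) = (v - 1)*(v + 4)*(v + 3)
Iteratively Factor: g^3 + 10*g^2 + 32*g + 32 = (g + 4)*(g^2 + 6*g + 8) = (g + 2)*(g + 4)*(g + 4)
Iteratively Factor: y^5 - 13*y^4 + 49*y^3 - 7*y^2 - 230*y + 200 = (y - 5)*(y^4 - 8*y^3 + 9*y^2 + 38*y - 40) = (y - 5)^2*(y^3 - 3*y^2 - 6*y + 8) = (y - 5)^2*(y + 2)*(y^2 - 5*y + 4) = (y - 5)^2*(y - 1)*(y + 2)*(y - 4)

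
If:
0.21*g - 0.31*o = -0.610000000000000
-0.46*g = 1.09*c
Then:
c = 1.2258628221931 - 0.622979467016164*o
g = 1.47619047619048*o - 2.9047619047619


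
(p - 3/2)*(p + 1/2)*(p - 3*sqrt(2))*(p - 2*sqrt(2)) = p^4 - 5*sqrt(2)*p^3 - p^3 + 5*sqrt(2)*p^2 + 45*p^2/4 - 12*p + 15*sqrt(2)*p/4 - 9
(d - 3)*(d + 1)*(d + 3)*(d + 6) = d^4 + 7*d^3 - 3*d^2 - 63*d - 54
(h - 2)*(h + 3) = h^2 + h - 6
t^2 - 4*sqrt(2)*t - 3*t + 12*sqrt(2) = (t - 3)*(t - 4*sqrt(2))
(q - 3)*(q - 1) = q^2 - 4*q + 3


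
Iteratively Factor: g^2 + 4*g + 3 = (g + 3)*(g + 1)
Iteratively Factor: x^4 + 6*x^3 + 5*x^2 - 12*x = (x)*(x^3 + 6*x^2 + 5*x - 12) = x*(x - 1)*(x^2 + 7*x + 12) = x*(x - 1)*(x + 3)*(x + 4)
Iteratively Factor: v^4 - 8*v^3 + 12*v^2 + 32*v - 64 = (v - 2)*(v^3 - 6*v^2 + 32) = (v - 4)*(v - 2)*(v^2 - 2*v - 8) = (v - 4)*(v - 2)*(v + 2)*(v - 4)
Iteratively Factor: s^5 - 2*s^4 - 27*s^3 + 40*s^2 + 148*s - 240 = (s + 4)*(s^4 - 6*s^3 - 3*s^2 + 52*s - 60) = (s - 2)*(s + 4)*(s^3 - 4*s^2 - 11*s + 30) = (s - 2)^2*(s + 4)*(s^2 - 2*s - 15) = (s - 5)*(s - 2)^2*(s + 4)*(s + 3)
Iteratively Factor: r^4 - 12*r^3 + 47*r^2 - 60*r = (r - 3)*(r^3 - 9*r^2 + 20*r) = r*(r - 3)*(r^2 - 9*r + 20) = r*(r - 4)*(r - 3)*(r - 5)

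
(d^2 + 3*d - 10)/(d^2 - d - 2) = (d + 5)/(d + 1)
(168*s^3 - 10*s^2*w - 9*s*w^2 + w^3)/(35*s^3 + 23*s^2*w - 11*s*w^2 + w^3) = (24*s^2 + 2*s*w - w^2)/(5*s^2 + 4*s*w - w^2)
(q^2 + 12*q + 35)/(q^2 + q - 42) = (q + 5)/(q - 6)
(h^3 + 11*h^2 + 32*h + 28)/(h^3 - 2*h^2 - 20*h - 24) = (h + 7)/(h - 6)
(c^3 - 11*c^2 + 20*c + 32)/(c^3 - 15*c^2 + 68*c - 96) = (c + 1)/(c - 3)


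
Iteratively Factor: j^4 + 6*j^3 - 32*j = (j + 4)*(j^3 + 2*j^2 - 8*j) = (j + 4)^2*(j^2 - 2*j) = j*(j + 4)^2*(j - 2)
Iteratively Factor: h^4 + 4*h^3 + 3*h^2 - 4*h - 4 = (h + 2)*(h^3 + 2*h^2 - h - 2) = (h - 1)*(h + 2)*(h^2 + 3*h + 2) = (h - 1)*(h + 2)^2*(h + 1)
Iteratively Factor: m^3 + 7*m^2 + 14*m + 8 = (m + 1)*(m^2 + 6*m + 8) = (m + 1)*(m + 4)*(m + 2)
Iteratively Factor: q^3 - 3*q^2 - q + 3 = (q - 1)*(q^2 - 2*q - 3) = (q - 1)*(q + 1)*(q - 3)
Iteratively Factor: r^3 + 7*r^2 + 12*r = (r + 3)*(r^2 + 4*r) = (r + 3)*(r + 4)*(r)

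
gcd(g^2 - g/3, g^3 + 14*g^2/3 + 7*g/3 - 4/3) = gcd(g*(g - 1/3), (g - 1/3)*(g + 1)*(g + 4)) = g - 1/3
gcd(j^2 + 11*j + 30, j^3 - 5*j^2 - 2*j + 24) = 1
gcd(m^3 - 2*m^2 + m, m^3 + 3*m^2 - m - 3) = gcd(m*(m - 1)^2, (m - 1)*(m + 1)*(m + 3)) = m - 1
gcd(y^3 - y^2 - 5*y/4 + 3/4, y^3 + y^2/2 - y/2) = y^2 + y/2 - 1/2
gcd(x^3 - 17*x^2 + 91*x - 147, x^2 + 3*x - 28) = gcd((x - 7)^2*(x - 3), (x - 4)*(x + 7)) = 1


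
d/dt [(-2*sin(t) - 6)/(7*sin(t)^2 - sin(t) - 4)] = 2*(7*sin(t)^2 + 42*sin(t) + 1)*cos(t)/(-7*sin(t)^2 + sin(t) + 4)^2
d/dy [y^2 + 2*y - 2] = 2*y + 2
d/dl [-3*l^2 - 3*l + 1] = -6*l - 3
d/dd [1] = 0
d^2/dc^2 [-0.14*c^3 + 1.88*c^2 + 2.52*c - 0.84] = 3.76 - 0.84*c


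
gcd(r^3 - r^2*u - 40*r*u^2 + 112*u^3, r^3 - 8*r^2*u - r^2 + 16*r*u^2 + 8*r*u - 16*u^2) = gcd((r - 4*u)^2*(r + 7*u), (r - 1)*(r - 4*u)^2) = r^2 - 8*r*u + 16*u^2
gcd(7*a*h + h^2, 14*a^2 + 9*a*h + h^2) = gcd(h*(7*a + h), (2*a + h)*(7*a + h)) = 7*a + h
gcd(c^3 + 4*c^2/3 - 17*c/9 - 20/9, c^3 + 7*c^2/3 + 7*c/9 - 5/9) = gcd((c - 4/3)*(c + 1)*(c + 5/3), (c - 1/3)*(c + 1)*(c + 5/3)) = c^2 + 8*c/3 + 5/3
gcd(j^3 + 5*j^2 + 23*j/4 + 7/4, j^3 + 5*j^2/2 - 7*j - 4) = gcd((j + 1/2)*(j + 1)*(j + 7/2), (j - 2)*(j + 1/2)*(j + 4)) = j + 1/2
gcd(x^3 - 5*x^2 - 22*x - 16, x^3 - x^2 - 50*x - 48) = x^2 - 7*x - 8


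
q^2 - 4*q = q*(q - 4)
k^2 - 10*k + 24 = (k - 6)*(k - 4)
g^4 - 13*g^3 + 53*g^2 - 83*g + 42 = (g - 7)*(g - 3)*(g - 2)*(g - 1)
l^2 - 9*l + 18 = (l - 6)*(l - 3)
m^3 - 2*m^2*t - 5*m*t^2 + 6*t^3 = (m - 3*t)*(m - t)*(m + 2*t)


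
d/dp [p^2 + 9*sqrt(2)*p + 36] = 2*p + 9*sqrt(2)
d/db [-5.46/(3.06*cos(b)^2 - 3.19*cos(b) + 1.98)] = (17.4174 - 33.4152*cos(b))*sin(b)/(3.06*cos(b)^2 - 3.19*cos(b) + 1.98)^2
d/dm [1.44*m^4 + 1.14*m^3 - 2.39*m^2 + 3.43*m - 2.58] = 5.76*m^3 + 3.42*m^2 - 4.78*m + 3.43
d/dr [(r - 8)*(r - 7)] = 2*r - 15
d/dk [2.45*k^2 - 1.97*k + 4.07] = 4.9*k - 1.97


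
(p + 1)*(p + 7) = p^2 + 8*p + 7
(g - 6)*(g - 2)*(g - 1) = g^3 - 9*g^2 + 20*g - 12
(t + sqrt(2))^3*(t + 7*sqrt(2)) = t^4 + 10*sqrt(2)*t^3 + 48*t^2 + 44*sqrt(2)*t + 28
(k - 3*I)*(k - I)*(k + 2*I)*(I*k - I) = I*k^4 + 2*k^3 - I*k^3 - 2*k^2 + 5*I*k^2 + 6*k - 5*I*k - 6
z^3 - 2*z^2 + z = z*(z - 1)^2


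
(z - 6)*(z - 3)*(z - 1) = z^3 - 10*z^2 + 27*z - 18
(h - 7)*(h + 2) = h^2 - 5*h - 14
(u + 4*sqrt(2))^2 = u^2 + 8*sqrt(2)*u + 32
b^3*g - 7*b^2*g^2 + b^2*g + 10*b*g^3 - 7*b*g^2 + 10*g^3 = (b - 5*g)*(b - 2*g)*(b*g + g)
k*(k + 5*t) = k^2 + 5*k*t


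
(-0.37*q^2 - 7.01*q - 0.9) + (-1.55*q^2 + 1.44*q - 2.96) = -1.92*q^2 - 5.57*q - 3.86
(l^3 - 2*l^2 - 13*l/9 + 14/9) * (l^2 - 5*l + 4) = l^5 - 7*l^4 + 113*l^3/9 + 7*l^2/9 - 122*l/9 + 56/9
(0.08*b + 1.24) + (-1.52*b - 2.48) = -1.44*b - 1.24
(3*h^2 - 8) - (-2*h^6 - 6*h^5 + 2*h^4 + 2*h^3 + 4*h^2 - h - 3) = 2*h^6 + 6*h^5 - 2*h^4 - 2*h^3 - h^2 + h - 5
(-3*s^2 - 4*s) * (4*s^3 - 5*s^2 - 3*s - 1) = -12*s^5 - s^4 + 29*s^3 + 15*s^2 + 4*s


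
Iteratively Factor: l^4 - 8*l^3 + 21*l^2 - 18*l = (l - 3)*(l^3 - 5*l^2 + 6*l) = (l - 3)*(l - 2)*(l^2 - 3*l) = l*(l - 3)*(l - 2)*(l - 3)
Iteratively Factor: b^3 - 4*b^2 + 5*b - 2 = (b - 1)*(b^2 - 3*b + 2) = (b - 1)^2*(b - 2)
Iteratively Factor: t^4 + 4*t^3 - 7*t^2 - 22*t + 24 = (t - 2)*(t^3 + 6*t^2 + 5*t - 12) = (t - 2)*(t + 4)*(t^2 + 2*t - 3) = (t - 2)*(t - 1)*(t + 4)*(t + 3)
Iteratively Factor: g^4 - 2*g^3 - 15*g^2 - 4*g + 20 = (g - 5)*(g^3 + 3*g^2 - 4) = (g - 5)*(g + 2)*(g^2 + g - 2) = (g - 5)*(g + 2)^2*(g - 1)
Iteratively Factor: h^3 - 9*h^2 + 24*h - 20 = (h - 2)*(h^2 - 7*h + 10) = (h - 2)^2*(h - 5)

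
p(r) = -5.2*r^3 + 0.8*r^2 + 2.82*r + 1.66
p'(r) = -15.6*r^2 + 1.6*r + 2.82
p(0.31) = 2.46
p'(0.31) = 1.82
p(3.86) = -274.60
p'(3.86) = -223.44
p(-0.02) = 1.60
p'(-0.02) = 2.78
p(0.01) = 1.69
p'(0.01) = 2.83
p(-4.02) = 341.07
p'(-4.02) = -255.71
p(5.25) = -713.94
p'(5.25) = -418.76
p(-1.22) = 8.85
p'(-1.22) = -22.35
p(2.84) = -102.99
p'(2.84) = -118.46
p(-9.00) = 3831.88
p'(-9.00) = -1275.18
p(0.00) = 1.66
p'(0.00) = 2.82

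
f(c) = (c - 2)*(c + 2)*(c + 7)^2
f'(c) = (c - 2)*(c + 2)*(2*c + 14) + (c - 2)*(c + 7)^2 + (c + 2)*(c + 7)^2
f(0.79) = -204.86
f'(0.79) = 43.28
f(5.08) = 3182.13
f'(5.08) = 2009.45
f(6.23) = 6093.40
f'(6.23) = 3102.06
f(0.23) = -206.33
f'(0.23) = -33.03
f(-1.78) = -22.66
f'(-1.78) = -105.69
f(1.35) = -151.82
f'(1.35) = 151.89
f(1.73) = -76.75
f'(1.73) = 246.11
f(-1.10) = -97.12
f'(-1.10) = -109.50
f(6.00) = 5408.00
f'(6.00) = 2860.00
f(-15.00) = 14144.00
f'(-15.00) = -5456.00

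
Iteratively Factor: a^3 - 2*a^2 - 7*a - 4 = (a + 1)*(a^2 - 3*a - 4) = (a + 1)^2*(a - 4)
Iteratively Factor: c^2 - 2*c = (c - 2)*(c)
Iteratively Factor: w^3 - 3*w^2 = (w - 3)*(w^2) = w*(w - 3)*(w)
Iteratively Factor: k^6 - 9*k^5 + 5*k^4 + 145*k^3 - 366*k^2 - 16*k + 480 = (k - 5)*(k^5 - 4*k^4 - 15*k^3 + 70*k^2 - 16*k - 96) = (k - 5)*(k - 2)*(k^4 - 2*k^3 - 19*k^2 + 32*k + 48) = (k - 5)*(k - 2)*(k + 1)*(k^3 - 3*k^2 - 16*k + 48) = (k - 5)*(k - 2)*(k + 1)*(k + 4)*(k^2 - 7*k + 12) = (k - 5)*(k - 4)*(k - 2)*(k + 1)*(k + 4)*(k - 3)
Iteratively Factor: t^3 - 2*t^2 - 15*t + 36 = (t + 4)*(t^2 - 6*t + 9) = (t - 3)*(t + 4)*(t - 3)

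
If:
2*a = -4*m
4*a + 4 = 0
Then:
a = -1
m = 1/2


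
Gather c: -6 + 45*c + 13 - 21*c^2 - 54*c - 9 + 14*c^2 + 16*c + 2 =-7*c^2 + 7*c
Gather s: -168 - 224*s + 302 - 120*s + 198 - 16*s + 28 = 360 - 360*s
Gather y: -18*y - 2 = -18*y - 2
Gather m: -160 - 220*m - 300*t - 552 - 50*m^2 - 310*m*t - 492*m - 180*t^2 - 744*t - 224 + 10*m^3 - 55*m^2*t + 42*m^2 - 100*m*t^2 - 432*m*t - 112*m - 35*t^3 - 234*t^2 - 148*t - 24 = 10*m^3 + m^2*(-55*t - 8) + m*(-100*t^2 - 742*t - 824) - 35*t^3 - 414*t^2 - 1192*t - 960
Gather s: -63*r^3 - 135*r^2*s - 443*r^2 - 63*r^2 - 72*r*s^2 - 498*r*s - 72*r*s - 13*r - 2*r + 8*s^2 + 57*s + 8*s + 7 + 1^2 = -63*r^3 - 506*r^2 - 15*r + s^2*(8 - 72*r) + s*(-135*r^2 - 570*r + 65) + 8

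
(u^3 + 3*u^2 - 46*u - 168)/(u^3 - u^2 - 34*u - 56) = (u + 6)/(u + 2)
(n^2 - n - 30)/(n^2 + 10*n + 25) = (n - 6)/(n + 5)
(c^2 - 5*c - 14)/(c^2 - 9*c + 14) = (c + 2)/(c - 2)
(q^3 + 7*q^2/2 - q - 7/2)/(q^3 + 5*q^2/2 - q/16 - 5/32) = 16*(2*q^3 + 7*q^2 - 2*q - 7)/(32*q^3 + 80*q^2 - 2*q - 5)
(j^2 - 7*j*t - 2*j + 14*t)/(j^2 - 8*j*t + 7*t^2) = (2 - j)/(-j + t)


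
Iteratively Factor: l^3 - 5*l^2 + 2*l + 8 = (l + 1)*(l^2 - 6*l + 8) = (l - 2)*(l + 1)*(l - 4)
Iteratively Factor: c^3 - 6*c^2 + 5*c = (c - 5)*(c^2 - c) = (c - 5)*(c - 1)*(c)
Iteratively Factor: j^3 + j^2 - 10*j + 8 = (j + 4)*(j^2 - 3*j + 2) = (j - 2)*(j + 4)*(j - 1)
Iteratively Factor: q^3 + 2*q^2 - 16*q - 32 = (q - 4)*(q^2 + 6*q + 8) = (q - 4)*(q + 2)*(q + 4)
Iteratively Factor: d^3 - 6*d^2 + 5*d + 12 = (d + 1)*(d^2 - 7*d + 12) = (d - 3)*(d + 1)*(d - 4)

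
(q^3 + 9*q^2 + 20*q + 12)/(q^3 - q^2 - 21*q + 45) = (q^3 + 9*q^2 + 20*q + 12)/(q^3 - q^2 - 21*q + 45)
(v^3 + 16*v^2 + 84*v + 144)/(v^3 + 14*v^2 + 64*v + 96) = (v + 6)/(v + 4)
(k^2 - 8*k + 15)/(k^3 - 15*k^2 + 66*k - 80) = (k - 3)/(k^2 - 10*k + 16)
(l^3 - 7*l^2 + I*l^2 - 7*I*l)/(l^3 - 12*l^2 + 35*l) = (l + I)/(l - 5)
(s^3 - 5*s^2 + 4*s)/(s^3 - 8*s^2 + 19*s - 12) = s/(s - 3)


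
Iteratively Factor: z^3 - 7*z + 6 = (z - 1)*(z^2 + z - 6) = (z - 2)*(z - 1)*(z + 3)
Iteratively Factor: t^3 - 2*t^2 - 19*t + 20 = (t + 4)*(t^2 - 6*t + 5) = (t - 5)*(t + 4)*(t - 1)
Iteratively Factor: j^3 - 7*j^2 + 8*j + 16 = (j - 4)*(j^2 - 3*j - 4) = (j - 4)^2*(j + 1)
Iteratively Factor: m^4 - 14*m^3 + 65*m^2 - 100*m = (m - 5)*(m^3 - 9*m^2 + 20*m) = m*(m - 5)*(m^2 - 9*m + 20) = m*(m - 5)*(m - 4)*(m - 5)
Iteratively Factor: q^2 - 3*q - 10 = (q + 2)*(q - 5)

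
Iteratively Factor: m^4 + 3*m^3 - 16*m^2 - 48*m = (m - 4)*(m^3 + 7*m^2 + 12*m) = (m - 4)*(m + 3)*(m^2 + 4*m) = (m - 4)*(m + 3)*(m + 4)*(m)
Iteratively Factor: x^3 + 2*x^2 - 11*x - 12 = (x + 1)*(x^2 + x - 12) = (x + 1)*(x + 4)*(x - 3)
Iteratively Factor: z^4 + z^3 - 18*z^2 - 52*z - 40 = (z + 2)*(z^3 - z^2 - 16*z - 20) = (z + 2)^2*(z^2 - 3*z - 10) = (z + 2)^3*(z - 5)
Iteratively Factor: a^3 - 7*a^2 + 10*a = (a - 2)*(a^2 - 5*a) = (a - 5)*(a - 2)*(a)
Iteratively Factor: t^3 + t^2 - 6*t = (t)*(t^2 + t - 6) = t*(t - 2)*(t + 3)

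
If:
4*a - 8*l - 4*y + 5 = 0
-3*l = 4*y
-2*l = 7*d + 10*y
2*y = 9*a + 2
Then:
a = -35/102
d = 407/714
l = 37/51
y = -37/68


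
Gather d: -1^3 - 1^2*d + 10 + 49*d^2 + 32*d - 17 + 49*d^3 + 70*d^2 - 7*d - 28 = 49*d^3 + 119*d^2 + 24*d - 36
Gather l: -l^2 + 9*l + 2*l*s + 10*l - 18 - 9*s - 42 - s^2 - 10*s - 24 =-l^2 + l*(2*s + 19) - s^2 - 19*s - 84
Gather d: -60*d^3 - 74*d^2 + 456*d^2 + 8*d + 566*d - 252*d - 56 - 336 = -60*d^3 + 382*d^2 + 322*d - 392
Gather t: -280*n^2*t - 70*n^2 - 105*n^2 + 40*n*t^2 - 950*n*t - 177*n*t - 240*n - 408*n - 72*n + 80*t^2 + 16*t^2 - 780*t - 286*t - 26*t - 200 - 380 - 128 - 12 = -175*n^2 - 720*n + t^2*(40*n + 96) + t*(-280*n^2 - 1127*n - 1092) - 720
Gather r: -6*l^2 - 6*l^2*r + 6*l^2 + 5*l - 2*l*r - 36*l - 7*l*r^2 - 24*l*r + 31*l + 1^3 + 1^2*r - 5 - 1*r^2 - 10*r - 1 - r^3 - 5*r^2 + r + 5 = -r^3 + r^2*(-7*l - 6) + r*(-6*l^2 - 26*l - 8)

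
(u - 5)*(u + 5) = u^2 - 25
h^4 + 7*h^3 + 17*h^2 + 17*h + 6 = (h + 1)^2*(h + 2)*(h + 3)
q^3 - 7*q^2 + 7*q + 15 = (q - 5)*(q - 3)*(q + 1)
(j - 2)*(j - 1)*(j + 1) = j^3 - 2*j^2 - j + 2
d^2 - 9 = (d - 3)*(d + 3)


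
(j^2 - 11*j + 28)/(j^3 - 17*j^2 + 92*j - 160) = (j - 7)/(j^2 - 13*j + 40)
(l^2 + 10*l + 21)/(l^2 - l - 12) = (l + 7)/(l - 4)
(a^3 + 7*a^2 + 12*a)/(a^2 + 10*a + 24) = a*(a + 3)/(a + 6)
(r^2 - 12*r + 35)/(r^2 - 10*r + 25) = (r - 7)/(r - 5)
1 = 1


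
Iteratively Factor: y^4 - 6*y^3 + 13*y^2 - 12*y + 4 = (y - 2)*(y^3 - 4*y^2 + 5*y - 2) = (y - 2)*(y - 1)*(y^2 - 3*y + 2) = (y - 2)^2*(y - 1)*(y - 1)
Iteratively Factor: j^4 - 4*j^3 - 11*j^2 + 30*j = (j)*(j^3 - 4*j^2 - 11*j + 30) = j*(j - 2)*(j^2 - 2*j - 15) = j*(j - 2)*(j + 3)*(j - 5)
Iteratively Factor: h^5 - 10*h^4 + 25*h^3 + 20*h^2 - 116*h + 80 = (h - 1)*(h^4 - 9*h^3 + 16*h^2 + 36*h - 80) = (h - 4)*(h - 1)*(h^3 - 5*h^2 - 4*h + 20) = (h - 5)*(h - 4)*(h - 1)*(h^2 - 4) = (h - 5)*(h - 4)*(h - 2)*(h - 1)*(h + 2)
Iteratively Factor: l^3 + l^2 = (l)*(l^2 + l) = l^2*(l + 1)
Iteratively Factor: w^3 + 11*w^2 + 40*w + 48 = (w + 4)*(w^2 + 7*w + 12) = (w + 3)*(w + 4)*(w + 4)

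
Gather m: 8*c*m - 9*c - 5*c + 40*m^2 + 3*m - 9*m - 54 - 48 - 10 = -14*c + 40*m^2 + m*(8*c - 6) - 112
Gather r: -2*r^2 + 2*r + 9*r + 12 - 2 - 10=-2*r^2 + 11*r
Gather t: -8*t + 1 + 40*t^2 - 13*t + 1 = 40*t^2 - 21*t + 2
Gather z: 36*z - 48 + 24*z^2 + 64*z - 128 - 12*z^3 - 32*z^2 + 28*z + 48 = -12*z^3 - 8*z^2 + 128*z - 128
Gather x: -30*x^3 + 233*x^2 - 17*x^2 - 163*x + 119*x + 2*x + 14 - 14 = -30*x^3 + 216*x^2 - 42*x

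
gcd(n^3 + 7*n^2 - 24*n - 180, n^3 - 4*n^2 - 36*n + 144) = n + 6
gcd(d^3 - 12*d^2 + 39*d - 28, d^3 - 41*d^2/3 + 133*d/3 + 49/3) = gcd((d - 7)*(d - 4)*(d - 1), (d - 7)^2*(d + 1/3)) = d - 7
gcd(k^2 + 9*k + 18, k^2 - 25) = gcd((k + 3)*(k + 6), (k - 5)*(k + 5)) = 1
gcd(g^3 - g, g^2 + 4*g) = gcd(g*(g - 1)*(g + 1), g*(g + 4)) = g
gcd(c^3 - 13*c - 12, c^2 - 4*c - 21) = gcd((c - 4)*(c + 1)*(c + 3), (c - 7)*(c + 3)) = c + 3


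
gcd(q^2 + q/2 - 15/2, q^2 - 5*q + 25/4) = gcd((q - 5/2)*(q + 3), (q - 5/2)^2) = q - 5/2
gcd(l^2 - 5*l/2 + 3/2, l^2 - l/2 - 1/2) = l - 1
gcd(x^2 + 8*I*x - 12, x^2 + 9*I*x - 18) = x + 6*I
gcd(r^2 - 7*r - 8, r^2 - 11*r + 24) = r - 8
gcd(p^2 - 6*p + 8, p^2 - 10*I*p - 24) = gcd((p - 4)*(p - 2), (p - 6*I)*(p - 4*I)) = 1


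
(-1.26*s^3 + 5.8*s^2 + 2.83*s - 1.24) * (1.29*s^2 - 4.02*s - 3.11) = -1.6254*s^5 + 12.5472*s^4 - 15.7467*s^3 - 31.0142*s^2 - 3.8165*s + 3.8564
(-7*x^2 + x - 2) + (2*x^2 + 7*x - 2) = -5*x^2 + 8*x - 4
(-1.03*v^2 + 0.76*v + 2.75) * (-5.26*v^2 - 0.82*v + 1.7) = 5.4178*v^4 - 3.153*v^3 - 16.8392*v^2 - 0.963*v + 4.675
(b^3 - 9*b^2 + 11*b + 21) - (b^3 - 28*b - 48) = -9*b^2 + 39*b + 69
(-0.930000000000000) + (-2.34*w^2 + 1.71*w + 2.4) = -2.34*w^2 + 1.71*w + 1.47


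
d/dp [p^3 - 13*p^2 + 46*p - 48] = 3*p^2 - 26*p + 46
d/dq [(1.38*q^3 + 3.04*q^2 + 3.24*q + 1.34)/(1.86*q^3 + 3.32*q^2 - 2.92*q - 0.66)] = (8.88178419700125e-16*q^5 - 1.0728*q^4 - 20.112*q^3 - 29.8432*q^2 - 12.9104*q + 1.7744)/(3.4596*q^6 + 12.3504*q^5 + 0.159999999999998*q^4 - 21.844*q^3 + 4.144*q^2 + 3.8544*q + 0.4356)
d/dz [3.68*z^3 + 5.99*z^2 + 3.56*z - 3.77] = 11.04*z^2 + 11.98*z + 3.56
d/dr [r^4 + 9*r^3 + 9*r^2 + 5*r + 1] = 4*r^3 + 27*r^2 + 18*r + 5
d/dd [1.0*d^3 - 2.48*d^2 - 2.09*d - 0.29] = 3.0*d^2 - 4.96*d - 2.09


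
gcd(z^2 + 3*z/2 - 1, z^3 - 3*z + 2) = z + 2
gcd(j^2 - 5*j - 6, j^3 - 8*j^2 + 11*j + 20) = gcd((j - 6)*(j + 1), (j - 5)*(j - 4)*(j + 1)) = j + 1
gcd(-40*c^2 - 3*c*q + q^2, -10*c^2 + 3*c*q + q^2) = 5*c + q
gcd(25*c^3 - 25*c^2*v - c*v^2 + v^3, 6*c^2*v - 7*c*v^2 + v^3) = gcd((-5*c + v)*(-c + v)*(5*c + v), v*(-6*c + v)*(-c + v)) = -c + v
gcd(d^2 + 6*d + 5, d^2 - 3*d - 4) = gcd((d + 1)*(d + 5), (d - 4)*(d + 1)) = d + 1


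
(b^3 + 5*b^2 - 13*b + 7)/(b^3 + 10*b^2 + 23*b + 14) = (b^2 - 2*b + 1)/(b^2 + 3*b + 2)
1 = 1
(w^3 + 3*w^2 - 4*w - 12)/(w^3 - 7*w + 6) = (w + 2)/(w - 1)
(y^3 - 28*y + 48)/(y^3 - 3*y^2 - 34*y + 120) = (y - 2)/(y - 5)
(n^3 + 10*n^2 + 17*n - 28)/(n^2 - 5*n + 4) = (n^2 + 11*n + 28)/(n - 4)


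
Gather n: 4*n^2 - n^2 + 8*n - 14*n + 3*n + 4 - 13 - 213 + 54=3*n^2 - 3*n - 168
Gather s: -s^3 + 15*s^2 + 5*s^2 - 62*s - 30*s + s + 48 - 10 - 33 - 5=-s^3 + 20*s^2 - 91*s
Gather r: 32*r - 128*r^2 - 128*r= -128*r^2 - 96*r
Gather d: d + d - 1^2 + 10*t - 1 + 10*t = 2*d + 20*t - 2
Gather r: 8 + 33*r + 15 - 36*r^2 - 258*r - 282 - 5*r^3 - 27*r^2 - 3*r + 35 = -5*r^3 - 63*r^2 - 228*r - 224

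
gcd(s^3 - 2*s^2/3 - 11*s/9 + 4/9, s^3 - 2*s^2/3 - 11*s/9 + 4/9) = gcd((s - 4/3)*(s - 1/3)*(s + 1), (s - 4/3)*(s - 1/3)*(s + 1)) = s^3 - 2*s^2/3 - 11*s/9 + 4/9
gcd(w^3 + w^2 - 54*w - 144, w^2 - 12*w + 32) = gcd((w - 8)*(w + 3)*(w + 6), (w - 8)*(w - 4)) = w - 8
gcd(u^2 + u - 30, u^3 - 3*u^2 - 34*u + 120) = u^2 + u - 30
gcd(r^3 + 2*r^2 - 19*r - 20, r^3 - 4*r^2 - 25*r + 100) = r^2 + r - 20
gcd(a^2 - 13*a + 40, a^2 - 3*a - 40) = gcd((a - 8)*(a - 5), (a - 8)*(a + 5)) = a - 8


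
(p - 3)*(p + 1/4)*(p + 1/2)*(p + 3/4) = p^4 - 3*p^3/2 - 61*p^2/16 - 63*p/32 - 9/32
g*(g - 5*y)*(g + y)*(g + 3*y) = g^4 - g^3*y - 17*g^2*y^2 - 15*g*y^3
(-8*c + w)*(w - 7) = -8*c*w + 56*c + w^2 - 7*w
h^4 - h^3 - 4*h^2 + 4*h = h*(h - 2)*(h - 1)*(h + 2)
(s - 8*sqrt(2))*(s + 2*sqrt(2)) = s^2 - 6*sqrt(2)*s - 32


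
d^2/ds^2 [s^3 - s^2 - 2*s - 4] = 6*s - 2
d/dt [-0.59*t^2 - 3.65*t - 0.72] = -1.18*t - 3.65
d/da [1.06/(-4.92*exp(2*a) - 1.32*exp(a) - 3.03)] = (10.4304*exp(a) + 1.3992)*exp(a)/(4.92*exp(2*a) + 1.32*exp(a) + 3.03)^2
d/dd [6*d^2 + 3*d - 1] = 12*d + 3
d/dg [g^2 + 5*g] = 2*g + 5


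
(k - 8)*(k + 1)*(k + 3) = k^3 - 4*k^2 - 29*k - 24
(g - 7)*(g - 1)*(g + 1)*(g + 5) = g^4 - 2*g^3 - 36*g^2 + 2*g + 35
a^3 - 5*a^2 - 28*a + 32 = (a - 8)*(a - 1)*(a + 4)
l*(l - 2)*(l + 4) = l^3 + 2*l^2 - 8*l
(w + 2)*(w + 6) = w^2 + 8*w + 12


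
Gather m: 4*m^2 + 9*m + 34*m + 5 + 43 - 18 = 4*m^2 + 43*m + 30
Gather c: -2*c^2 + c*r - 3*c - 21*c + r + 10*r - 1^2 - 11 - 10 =-2*c^2 + c*(r - 24) + 11*r - 22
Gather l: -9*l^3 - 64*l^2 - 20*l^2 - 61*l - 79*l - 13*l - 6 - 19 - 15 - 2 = -9*l^3 - 84*l^2 - 153*l - 42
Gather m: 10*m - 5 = 10*m - 5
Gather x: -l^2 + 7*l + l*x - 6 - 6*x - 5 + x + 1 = -l^2 + 7*l + x*(l - 5) - 10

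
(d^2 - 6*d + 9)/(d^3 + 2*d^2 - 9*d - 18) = (d - 3)/(d^2 + 5*d + 6)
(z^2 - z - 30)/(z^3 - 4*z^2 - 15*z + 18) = (z + 5)/(z^2 + 2*z - 3)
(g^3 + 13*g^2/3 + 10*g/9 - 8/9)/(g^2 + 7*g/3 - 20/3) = (9*g^2 + 3*g - 2)/(3*(3*g - 5))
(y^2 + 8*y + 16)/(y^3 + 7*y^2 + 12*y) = (y + 4)/(y*(y + 3))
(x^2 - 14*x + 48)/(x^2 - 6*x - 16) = (x - 6)/(x + 2)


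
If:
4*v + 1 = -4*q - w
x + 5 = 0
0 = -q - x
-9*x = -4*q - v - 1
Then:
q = 5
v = -66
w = 243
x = -5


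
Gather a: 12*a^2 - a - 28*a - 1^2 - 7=12*a^2 - 29*a - 8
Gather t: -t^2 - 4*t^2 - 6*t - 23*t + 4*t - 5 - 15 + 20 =-5*t^2 - 25*t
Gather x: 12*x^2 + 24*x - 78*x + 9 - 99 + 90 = 12*x^2 - 54*x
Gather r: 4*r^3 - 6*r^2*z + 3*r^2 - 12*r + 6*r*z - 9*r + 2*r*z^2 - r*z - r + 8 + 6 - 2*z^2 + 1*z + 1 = 4*r^3 + r^2*(3 - 6*z) + r*(2*z^2 + 5*z - 22) - 2*z^2 + z + 15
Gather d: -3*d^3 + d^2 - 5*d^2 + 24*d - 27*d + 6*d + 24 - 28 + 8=-3*d^3 - 4*d^2 + 3*d + 4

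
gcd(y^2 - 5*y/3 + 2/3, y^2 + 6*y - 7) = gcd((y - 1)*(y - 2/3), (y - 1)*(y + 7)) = y - 1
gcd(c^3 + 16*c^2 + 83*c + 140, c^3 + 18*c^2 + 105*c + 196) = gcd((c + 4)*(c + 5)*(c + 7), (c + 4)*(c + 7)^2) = c^2 + 11*c + 28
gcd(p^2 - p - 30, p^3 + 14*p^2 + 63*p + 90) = p + 5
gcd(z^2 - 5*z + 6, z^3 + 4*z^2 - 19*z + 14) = z - 2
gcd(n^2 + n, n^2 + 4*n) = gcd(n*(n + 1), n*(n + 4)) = n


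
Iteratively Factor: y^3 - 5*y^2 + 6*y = (y - 2)*(y^2 - 3*y) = y*(y - 2)*(y - 3)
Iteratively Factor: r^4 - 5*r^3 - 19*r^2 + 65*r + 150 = (r - 5)*(r^3 - 19*r - 30) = (r - 5)*(r + 3)*(r^2 - 3*r - 10) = (r - 5)*(r + 2)*(r + 3)*(r - 5)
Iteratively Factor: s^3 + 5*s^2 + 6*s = (s)*(s^2 + 5*s + 6) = s*(s + 3)*(s + 2)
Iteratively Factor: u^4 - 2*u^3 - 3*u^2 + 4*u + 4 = (u + 1)*(u^3 - 3*u^2 + 4) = (u - 2)*(u + 1)*(u^2 - u - 2) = (u - 2)*(u + 1)^2*(u - 2)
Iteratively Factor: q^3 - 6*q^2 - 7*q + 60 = (q + 3)*(q^2 - 9*q + 20) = (q - 4)*(q + 3)*(q - 5)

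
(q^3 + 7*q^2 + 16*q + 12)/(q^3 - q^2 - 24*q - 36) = (q + 2)/(q - 6)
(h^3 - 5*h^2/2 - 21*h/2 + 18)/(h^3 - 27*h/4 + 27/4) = 2*(h - 4)/(2*h - 3)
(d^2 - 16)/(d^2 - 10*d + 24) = (d + 4)/(d - 6)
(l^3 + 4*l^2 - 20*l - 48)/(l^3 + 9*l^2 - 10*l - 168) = (l + 2)/(l + 7)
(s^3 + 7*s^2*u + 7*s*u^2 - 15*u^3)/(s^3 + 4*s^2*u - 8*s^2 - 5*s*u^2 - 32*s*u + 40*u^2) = (s + 3*u)/(s - 8)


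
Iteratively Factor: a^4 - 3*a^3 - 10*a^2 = (a - 5)*(a^3 + 2*a^2) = a*(a - 5)*(a^2 + 2*a) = a^2*(a - 5)*(a + 2)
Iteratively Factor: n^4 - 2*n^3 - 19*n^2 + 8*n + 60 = (n - 5)*(n^3 + 3*n^2 - 4*n - 12) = (n - 5)*(n - 2)*(n^2 + 5*n + 6) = (n - 5)*(n - 2)*(n + 2)*(n + 3)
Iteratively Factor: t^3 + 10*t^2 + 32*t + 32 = (t + 4)*(t^2 + 6*t + 8) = (t + 4)^2*(t + 2)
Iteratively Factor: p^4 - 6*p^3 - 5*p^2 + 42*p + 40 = (p - 4)*(p^3 - 2*p^2 - 13*p - 10) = (p - 4)*(p + 2)*(p^2 - 4*p - 5) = (p - 4)*(p + 1)*(p + 2)*(p - 5)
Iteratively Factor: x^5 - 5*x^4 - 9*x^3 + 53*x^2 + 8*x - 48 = (x - 4)*(x^4 - x^3 - 13*x^2 + x + 12) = (x - 4)^2*(x^3 + 3*x^2 - x - 3) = (x - 4)^2*(x - 1)*(x^2 + 4*x + 3) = (x - 4)^2*(x - 1)*(x + 3)*(x + 1)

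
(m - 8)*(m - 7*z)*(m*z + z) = m^3*z - 7*m^2*z^2 - 7*m^2*z + 49*m*z^2 - 8*m*z + 56*z^2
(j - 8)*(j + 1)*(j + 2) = j^3 - 5*j^2 - 22*j - 16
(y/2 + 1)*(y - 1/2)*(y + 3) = y^3/2 + 9*y^2/4 + 7*y/4 - 3/2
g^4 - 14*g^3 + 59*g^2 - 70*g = g*(g - 7)*(g - 5)*(g - 2)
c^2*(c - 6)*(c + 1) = c^4 - 5*c^3 - 6*c^2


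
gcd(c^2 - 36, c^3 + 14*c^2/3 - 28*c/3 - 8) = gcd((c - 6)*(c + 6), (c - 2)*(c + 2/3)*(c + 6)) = c + 6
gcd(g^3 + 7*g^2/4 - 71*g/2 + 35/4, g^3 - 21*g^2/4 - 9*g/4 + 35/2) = g - 5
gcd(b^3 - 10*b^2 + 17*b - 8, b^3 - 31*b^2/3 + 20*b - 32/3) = b^2 - 9*b + 8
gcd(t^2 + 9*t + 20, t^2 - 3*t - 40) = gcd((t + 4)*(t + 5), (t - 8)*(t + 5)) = t + 5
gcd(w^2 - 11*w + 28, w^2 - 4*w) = w - 4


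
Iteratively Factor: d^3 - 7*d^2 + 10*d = (d)*(d^2 - 7*d + 10) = d*(d - 5)*(d - 2)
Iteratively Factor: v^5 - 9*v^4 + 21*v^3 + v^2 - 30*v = (v - 5)*(v^4 - 4*v^3 + v^2 + 6*v) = (v - 5)*(v + 1)*(v^3 - 5*v^2 + 6*v) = (v - 5)*(v - 3)*(v + 1)*(v^2 - 2*v) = v*(v - 5)*(v - 3)*(v + 1)*(v - 2)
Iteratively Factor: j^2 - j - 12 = (j + 3)*(j - 4)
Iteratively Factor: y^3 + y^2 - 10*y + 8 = (y + 4)*(y^2 - 3*y + 2) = (y - 1)*(y + 4)*(y - 2)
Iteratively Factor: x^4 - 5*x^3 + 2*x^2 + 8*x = (x - 2)*(x^3 - 3*x^2 - 4*x) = (x - 2)*(x + 1)*(x^2 - 4*x) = x*(x - 2)*(x + 1)*(x - 4)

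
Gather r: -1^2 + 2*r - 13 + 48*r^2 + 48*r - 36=48*r^2 + 50*r - 50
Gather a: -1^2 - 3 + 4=0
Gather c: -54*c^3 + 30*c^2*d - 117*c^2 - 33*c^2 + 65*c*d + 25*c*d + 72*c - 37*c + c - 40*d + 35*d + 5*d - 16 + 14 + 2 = -54*c^3 + c^2*(30*d - 150) + c*(90*d + 36)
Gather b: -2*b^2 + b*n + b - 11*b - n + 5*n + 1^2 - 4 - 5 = -2*b^2 + b*(n - 10) + 4*n - 8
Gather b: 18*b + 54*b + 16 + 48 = 72*b + 64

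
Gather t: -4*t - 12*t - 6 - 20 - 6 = -16*t - 32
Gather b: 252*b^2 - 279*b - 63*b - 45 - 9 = 252*b^2 - 342*b - 54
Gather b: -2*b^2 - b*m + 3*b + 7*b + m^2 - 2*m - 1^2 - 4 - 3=-2*b^2 + b*(10 - m) + m^2 - 2*m - 8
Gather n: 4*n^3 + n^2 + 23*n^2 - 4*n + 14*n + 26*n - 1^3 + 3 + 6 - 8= 4*n^3 + 24*n^2 + 36*n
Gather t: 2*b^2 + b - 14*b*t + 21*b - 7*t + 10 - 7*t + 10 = 2*b^2 + 22*b + t*(-14*b - 14) + 20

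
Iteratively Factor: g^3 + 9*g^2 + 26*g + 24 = (g + 2)*(g^2 + 7*g + 12) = (g + 2)*(g + 4)*(g + 3)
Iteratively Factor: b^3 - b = (b)*(b^2 - 1) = b*(b - 1)*(b + 1)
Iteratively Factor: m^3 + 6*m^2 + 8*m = (m + 4)*(m^2 + 2*m) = m*(m + 4)*(m + 2)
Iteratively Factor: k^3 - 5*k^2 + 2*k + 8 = (k - 2)*(k^2 - 3*k - 4) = (k - 2)*(k + 1)*(k - 4)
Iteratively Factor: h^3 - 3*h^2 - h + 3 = (h - 3)*(h^2 - 1) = (h - 3)*(h - 1)*(h + 1)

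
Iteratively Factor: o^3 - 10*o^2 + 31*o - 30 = (o - 5)*(o^2 - 5*o + 6) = (o - 5)*(o - 2)*(o - 3)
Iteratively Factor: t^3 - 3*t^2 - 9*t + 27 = (t - 3)*(t^2 - 9) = (t - 3)*(t + 3)*(t - 3)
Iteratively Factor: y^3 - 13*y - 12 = (y + 3)*(y^2 - 3*y - 4) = (y - 4)*(y + 3)*(y + 1)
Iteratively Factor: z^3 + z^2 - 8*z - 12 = (z + 2)*(z^2 - z - 6) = (z - 3)*(z + 2)*(z + 2)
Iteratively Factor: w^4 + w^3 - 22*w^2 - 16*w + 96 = (w + 3)*(w^3 - 2*w^2 - 16*w + 32) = (w + 3)*(w + 4)*(w^2 - 6*w + 8) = (w - 4)*(w + 3)*(w + 4)*(w - 2)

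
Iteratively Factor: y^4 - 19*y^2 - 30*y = (y + 3)*(y^3 - 3*y^2 - 10*y) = (y - 5)*(y + 3)*(y^2 + 2*y) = (y - 5)*(y + 2)*(y + 3)*(y)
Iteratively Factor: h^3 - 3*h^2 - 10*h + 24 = (h - 2)*(h^2 - h - 12) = (h - 2)*(h + 3)*(h - 4)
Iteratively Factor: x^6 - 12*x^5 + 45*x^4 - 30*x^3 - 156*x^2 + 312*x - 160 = (x - 5)*(x^5 - 7*x^4 + 10*x^3 + 20*x^2 - 56*x + 32) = (x - 5)*(x + 2)*(x^4 - 9*x^3 + 28*x^2 - 36*x + 16) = (x - 5)*(x - 2)*(x + 2)*(x^3 - 7*x^2 + 14*x - 8) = (x - 5)*(x - 2)^2*(x + 2)*(x^2 - 5*x + 4) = (x - 5)*(x - 4)*(x - 2)^2*(x + 2)*(x - 1)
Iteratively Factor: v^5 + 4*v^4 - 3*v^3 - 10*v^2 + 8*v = (v + 2)*(v^4 + 2*v^3 - 7*v^2 + 4*v) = (v - 1)*(v + 2)*(v^3 + 3*v^2 - 4*v) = v*(v - 1)*(v + 2)*(v^2 + 3*v - 4) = v*(v - 1)^2*(v + 2)*(v + 4)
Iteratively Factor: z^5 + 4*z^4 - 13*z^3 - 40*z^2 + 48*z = (z + 4)*(z^4 - 13*z^2 + 12*z) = (z - 3)*(z + 4)*(z^3 + 3*z^2 - 4*z) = (z - 3)*(z + 4)^2*(z^2 - z) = z*(z - 3)*(z + 4)^2*(z - 1)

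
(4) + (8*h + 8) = 8*h + 12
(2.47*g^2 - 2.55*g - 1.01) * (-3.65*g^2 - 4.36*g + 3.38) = -9.0155*g^4 - 1.4617*g^3 + 23.1531*g^2 - 4.2154*g - 3.4138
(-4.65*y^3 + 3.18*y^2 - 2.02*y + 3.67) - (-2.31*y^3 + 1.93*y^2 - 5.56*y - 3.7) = -2.34*y^3 + 1.25*y^2 + 3.54*y + 7.37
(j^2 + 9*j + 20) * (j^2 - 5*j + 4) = j^4 + 4*j^3 - 21*j^2 - 64*j + 80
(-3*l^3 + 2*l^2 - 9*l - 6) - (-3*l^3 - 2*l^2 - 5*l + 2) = 4*l^2 - 4*l - 8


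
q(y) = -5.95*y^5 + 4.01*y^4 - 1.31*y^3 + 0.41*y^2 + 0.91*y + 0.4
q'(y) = -29.75*y^4 + 16.04*y^3 - 3.93*y^2 + 0.82*y + 0.91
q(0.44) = 0.82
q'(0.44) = 0.76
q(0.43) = 0.81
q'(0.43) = 0.79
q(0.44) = 0.82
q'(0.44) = 0.76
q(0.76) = 0.58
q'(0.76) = -3.62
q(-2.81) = 1322.60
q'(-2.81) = -2243.19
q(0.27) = 0.66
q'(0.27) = 1.00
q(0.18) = 0.57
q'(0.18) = 0.99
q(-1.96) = 241.34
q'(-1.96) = -575.62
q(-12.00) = 1566013.96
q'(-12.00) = -645187.97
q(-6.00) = 51756.82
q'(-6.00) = -42166.13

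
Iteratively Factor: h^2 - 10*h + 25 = (h - 5)*(h - 5)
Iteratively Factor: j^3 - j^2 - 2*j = (j - 2)*(j^2 + j) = (j - 2)*(j + 1)*(j)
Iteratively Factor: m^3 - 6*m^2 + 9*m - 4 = (m - 4)*(m^2 - 2*m + 1) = (m - 4)*(m - 1)*(m - 1)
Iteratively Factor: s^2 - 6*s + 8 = (s - 4)*(s - 2)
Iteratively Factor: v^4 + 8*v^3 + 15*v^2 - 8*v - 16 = (v - 1)*(v^3 + 9*v^2 + 24*v + 16) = (v - 1)*(v + 4)*(v^2 + 5*v + 4) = (v - 1)*(v + 1)*(v + 4)*(v + 4)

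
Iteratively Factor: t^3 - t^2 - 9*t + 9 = (t - 3)*(t^2 + 2*t - 3) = (t - 3)*(t + 3)*(t - 1)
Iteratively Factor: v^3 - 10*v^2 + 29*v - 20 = (v - 4)*(v^2 - 6*v + 5) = (v - 5)*(v - 4)*(v - 1)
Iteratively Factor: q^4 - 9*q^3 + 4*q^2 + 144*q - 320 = (q + 4)*(q^3 - 13*q^2 + 56*q - 80) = (q - 4)*(q + 4)*(q^2 - 9*q + 20) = (q - 5)*(q - 4)*(q + 4)*(q - 4)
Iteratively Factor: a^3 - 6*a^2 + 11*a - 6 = (a - 2)*(a^2 - 4*a + 3) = (a - 2)*(a - 1)*(a - 3)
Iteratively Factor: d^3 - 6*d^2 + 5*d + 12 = (d - 4)*(d^2 - 2*d - 3) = (d - 4)*(d - 3)*(d + 1)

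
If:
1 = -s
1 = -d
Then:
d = -1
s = -1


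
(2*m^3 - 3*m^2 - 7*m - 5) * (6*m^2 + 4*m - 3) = 12*m^5 - 10*m^4 - 60*m^3 - 49*m^2 + m + 15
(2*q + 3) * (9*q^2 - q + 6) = 18*q^3 + 25*q^2 + 9*q + 18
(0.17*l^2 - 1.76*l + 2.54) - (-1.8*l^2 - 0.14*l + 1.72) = 1.97*l^2 - 1.62*l + 0.82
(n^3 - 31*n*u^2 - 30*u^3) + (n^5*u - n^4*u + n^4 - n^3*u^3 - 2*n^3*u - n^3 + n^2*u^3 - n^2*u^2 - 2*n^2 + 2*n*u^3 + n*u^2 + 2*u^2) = n^5*u - n^4*u + n^4 - n^3*u^3 - 2*n^3*u + n^2*u^3 - n^2*u^2 - 2*n^2 + 2*n*u^3 - 30*n*u^2 - 30*u^3 + 2*u^2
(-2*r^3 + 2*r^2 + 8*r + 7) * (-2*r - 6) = 4*r^4 + 8*r^3 - 28*r^2 - 62*r - 42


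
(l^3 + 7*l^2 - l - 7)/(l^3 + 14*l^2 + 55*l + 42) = (l - 1)/(l + 6)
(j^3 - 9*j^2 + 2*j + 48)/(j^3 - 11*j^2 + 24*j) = (j + 2)/j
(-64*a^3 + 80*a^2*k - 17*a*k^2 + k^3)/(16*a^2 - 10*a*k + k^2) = (-8*a^2 + 9*a*k - k^2)/(2*a - k)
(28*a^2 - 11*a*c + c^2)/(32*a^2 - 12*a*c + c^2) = (7*a - c)/(8*a - c)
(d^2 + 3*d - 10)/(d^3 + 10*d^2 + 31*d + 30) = (d - 2)/(d^2 + 5*d + 6)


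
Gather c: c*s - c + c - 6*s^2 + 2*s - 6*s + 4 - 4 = c*s - 6*s^2 - 4*s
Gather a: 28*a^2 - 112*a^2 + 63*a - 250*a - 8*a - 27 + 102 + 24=-84*a^2 - 195*a + 99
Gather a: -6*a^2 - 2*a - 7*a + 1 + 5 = -6*a^2 - 9*a + 6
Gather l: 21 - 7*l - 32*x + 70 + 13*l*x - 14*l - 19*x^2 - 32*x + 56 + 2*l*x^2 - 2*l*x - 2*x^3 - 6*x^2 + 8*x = l*(2*x^2 + 11*x - 21) - 2*x^3 - 25*x^2 - 56*x + 147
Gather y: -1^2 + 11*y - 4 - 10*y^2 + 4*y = -10*y^2 + 15*y - 5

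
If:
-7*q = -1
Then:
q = 1/7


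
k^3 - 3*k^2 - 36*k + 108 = (k - 6)*(k - 3)*(k + 6)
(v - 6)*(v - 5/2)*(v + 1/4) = v^3 - 33*v^2/4 + 103*v/8 + 15/4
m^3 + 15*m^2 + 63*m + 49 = (m + 1)*(m + 7)^2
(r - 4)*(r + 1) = r^2 - 3*r - 4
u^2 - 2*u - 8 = (u - 4)*(u + 2)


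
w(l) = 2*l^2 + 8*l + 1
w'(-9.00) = -28.00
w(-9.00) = 91.00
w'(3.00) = 20.00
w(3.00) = 43.00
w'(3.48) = 21.92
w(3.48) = 53.06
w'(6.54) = 34.16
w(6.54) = 138.86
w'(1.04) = 12.16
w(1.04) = 11.48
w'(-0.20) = 7.20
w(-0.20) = -0.52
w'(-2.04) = -0.16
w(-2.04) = -7.00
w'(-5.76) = -15.04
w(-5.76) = 21.28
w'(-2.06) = -0.24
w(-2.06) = -6.99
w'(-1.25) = 3.00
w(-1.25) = -5.88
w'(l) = 4*l + 8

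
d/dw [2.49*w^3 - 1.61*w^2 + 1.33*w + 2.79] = 7.47*w^2 - 3.22*w + 1.33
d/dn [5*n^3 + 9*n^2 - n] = 15*n^2 + 18*n - 1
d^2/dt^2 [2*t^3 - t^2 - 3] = 12*t - 2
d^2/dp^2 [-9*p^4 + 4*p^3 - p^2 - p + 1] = -108*p^2 + 24*p - 2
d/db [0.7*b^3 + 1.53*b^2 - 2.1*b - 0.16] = 2.1*b^2 + 3.06*b - 2.1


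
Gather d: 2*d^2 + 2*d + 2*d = 2*d^2 + 4*d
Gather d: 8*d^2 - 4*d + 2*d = 8*d^2 - 2*d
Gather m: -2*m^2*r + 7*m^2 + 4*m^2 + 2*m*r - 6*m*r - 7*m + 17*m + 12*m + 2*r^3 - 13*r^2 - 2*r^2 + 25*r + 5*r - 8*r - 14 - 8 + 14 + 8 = m^2*(11 - 2*r) + m*(22 - 4*r) + 2*r^3 - 15*r^2 + 22*r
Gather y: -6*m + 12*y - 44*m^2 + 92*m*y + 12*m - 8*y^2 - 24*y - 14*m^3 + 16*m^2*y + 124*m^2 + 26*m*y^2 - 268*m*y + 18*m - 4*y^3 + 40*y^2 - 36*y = -14*m^3 + 80*m^2 + 24*m - 4*y^3 + y^2*(26*m + 32) + y*(16*m^2 - 176*m - 48)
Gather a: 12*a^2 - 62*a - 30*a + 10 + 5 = 12*a^2 - 92*a + 15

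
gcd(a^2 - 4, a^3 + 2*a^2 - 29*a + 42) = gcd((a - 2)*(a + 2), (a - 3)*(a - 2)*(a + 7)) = a - 2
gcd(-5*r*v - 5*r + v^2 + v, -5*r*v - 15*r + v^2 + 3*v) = 5*r - v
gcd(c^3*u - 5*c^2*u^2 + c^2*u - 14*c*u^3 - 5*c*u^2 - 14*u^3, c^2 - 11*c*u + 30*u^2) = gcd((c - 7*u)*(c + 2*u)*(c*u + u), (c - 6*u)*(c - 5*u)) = 1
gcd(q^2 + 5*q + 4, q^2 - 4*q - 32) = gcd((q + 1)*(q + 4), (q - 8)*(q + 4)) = q + 4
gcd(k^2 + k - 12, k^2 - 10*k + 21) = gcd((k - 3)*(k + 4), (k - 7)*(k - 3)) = k - 3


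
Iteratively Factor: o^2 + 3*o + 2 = (o + 1)*(o + 2)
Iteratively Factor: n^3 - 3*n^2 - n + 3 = (n + 1)*(n^2 - 4*n + 3) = (n - 1)*(n + 1)*(n - 3)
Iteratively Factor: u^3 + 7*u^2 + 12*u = (u + 3)*(u^2 + 4*u) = u*(u + 3)*(u + 4)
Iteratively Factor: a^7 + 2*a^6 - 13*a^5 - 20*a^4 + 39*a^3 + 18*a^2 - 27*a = (a + 3)*(a^6 - a^5 - 10*a^4 + 10*a^3 + 9*a^2 - 9*a) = a*(a + 3)*(a^5 - a^4 - 10*a^3 + 10*a^2 + 9*a - 9) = a*(a + 3)^2*(a^4 - 4*a^3 + 2*a^2 + 4*a - 3) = a*(a - 3)*(a + 3)^2*(a^3 - a^2 - a + 1) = a*(a - 3)*(a + 1)*(a + 3)^2*(a^2 - 2*a + 1) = a*(a - 3)*(a - 1)*(a + 1)*(a + 3)^2*(a - 1)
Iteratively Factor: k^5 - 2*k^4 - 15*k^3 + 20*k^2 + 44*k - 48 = (k - 2)*(k^4 - 15*k^2 - 10*k + 24) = (k - 4)*(k - 2)*(k^3 + 4*k^2 + k - 6) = (k - 4)*(k - 2)*(k + 2)*(k^2 + 2*k - 3) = (k - 4)*(k - 2)*(k + 2)*(k + 3)*(k - 1)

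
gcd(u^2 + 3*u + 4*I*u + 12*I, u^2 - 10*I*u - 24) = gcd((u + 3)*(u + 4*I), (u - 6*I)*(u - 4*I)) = 1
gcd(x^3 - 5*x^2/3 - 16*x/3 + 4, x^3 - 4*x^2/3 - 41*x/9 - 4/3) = x - 3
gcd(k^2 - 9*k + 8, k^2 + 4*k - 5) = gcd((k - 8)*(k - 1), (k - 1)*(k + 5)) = k - 1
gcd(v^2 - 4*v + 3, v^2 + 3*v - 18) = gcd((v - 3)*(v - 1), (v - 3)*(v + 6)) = v - 3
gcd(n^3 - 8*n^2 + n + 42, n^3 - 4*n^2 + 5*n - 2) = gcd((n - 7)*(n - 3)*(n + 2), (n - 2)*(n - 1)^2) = 1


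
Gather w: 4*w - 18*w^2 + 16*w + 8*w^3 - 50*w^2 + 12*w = 8*w^3 - 68*w^2 + 32*w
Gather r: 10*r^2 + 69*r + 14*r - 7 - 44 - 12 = 10*r^2 + 83*r - 63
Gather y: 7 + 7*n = 7*n + 7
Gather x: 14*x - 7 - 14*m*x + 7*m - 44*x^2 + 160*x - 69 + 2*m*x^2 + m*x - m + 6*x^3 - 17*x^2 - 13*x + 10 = 6*m + 6*x^3 + x^2*(2*m - 61) + x*(161 - 13*m) - 66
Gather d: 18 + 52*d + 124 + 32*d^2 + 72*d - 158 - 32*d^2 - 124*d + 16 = 0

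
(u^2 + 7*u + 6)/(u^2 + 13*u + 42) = (u + 1)/(u + 7)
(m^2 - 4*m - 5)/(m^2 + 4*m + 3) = (m - 5)/(m + 3)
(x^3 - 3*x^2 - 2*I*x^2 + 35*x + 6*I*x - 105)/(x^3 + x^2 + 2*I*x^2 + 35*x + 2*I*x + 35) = (x^3 - x^2*(3 + 2*I) + x*(35 + 6*I) - 105)/(x^3 + x^2*(1 + 2*I) + x*(35 + 2*I) + 35)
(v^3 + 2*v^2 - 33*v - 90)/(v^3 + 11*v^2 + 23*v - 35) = (v^2 - 3*v - 18)/(v^2 + 6*v - 7)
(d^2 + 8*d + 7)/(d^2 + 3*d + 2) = (d + 7)/(d + 2)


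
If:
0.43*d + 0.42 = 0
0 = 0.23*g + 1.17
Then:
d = -0.98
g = -5.09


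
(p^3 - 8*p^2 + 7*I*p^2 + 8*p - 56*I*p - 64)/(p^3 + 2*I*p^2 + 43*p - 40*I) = (p - 8)/(p - 5*I)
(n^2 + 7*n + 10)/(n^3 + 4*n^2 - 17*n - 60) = (n + 2)/(n^2 - n - 12)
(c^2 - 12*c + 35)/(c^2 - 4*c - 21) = (c - 5)/(c + 3)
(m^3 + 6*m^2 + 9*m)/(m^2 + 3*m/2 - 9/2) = 2*m*(m + 3)/(2*m - 3)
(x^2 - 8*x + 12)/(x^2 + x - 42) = (x - 2)/(x + 7)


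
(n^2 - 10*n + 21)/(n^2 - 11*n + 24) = (n - 7)/(n - 8)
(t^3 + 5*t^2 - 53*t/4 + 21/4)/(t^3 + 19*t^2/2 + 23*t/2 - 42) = (t - 1/2)/(t + 4)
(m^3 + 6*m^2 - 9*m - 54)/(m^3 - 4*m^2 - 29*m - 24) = (m^2 + 3*m - 18)/(m^2 - 7*m - 8)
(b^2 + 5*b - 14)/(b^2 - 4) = (b + 7)/(b + 2)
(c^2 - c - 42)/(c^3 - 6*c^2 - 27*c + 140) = (c + 6)/(c^2 + c - 20)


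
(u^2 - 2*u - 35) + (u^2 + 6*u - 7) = 2*u^2 + 4*u - 42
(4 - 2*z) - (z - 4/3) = 16/3 - 3*z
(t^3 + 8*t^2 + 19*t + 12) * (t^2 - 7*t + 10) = t^5 + t^4 - 27*t^3 - 41*t^2 + 106*t + 120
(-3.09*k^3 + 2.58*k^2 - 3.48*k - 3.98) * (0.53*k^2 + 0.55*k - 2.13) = -1.6377*k^5 - 0.3321*k^4 + 6.1563*k^3 - 9.5188*k^2 + 5.2234*k + 8.4774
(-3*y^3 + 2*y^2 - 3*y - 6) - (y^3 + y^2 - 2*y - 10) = -4*y^3 + y^2 - y + 4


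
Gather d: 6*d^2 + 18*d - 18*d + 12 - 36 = 6*d^2 - 24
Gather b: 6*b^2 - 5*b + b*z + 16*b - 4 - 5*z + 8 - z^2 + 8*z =6*b^2 + b*(z + 11) - z^2 + 3*z + 4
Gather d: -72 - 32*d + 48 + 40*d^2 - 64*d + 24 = 40*d^2 - 96*d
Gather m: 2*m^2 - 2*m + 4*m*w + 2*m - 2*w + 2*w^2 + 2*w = 2*m^2 + 4*m*w + 2*w^2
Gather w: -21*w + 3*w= -18*w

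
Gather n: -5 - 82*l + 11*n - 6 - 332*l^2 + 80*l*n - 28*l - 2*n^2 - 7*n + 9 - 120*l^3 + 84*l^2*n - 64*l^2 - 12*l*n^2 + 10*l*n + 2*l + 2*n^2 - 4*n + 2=-120*l^3 - 396*l^2 - 12*l*n^2 - 108*l + n*(84*l^2 + 90*l)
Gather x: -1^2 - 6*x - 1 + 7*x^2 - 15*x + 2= 7*x^2 - 21*x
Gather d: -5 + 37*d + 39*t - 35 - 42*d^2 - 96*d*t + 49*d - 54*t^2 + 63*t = -42*d^2 + d*(86 - 96*t) - 54*t^2 + 102*t - 40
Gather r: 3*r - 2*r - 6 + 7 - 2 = r - 1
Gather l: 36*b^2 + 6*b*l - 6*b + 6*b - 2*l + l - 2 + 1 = 36*b^2 + l*(6*b - 1) - 1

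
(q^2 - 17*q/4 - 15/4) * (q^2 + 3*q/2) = q^4 - 11*q^3/4 - 81*q^2/8 - 45*q/8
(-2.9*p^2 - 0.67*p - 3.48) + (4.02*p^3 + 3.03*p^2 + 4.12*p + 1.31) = 4.02*p^3 + 0.13*p^2 + 3.45*p - 2.17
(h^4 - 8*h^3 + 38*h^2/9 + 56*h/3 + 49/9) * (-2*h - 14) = -2*h^5 + 2*h^4 + 932*h^3/9 - 868*h^2/9 - 2450*h/9 - 686/9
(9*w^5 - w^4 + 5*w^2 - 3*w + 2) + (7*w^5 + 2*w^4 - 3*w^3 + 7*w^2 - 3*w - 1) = 16*w^5 + w^4 - 3*w^3 + 12*w^2 - 6*w + 1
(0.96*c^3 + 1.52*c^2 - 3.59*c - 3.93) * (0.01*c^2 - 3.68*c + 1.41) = 0.0096*c^5 - 3.5176*c^4 - 4.2759*c^3 + 15.3151*c^2 + 9.4005*c - 5.5413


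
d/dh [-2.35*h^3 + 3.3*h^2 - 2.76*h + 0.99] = -7.05*h^2 + 6.6*h - 2.76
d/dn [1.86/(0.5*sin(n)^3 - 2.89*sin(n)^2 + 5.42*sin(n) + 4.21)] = (-2.79*sin(n)^2 + 10.7508*sin(n) - 10.0812)*cos(n)/(0.5*sin(n)^3 - 2.89*sin(n)^2 + 5.42*sin(n) + 4.21)^2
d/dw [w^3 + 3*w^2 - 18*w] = 3*w^2 + 6*w - 18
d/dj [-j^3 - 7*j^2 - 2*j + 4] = -3*j^2 - 14*j - 2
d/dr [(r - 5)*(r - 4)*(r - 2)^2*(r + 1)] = 5*r^4 - 48*r^3 + 141*r^2 - 112*r - 36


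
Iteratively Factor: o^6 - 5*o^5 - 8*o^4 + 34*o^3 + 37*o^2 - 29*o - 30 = (o + 2)*(o^5 - 7*o^4 + 6*o^3 + 22*o^2 - 7*o - 15) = (o + 1)*(o + 2)*(o^4 - 8*o^3 + 14*o^2 + 8*o - 15) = (o - 1)*(o + 1)*(o + 2)*(o^3 - 7*o^2 + 7*o + 15) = (o - 5)*(o - 1)*(o + 1)*(o + 2)*(o^2 - 2*o - 3) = (o - 5)*(o - 3)*(o - 1)*(o + 1)*(o + 2)*(o + 1)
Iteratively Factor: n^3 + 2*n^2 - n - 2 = (n + 2)*(n^2 - 1) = (n + 1)*(n + 2)*(n - 1)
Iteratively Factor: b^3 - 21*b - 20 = (b + 1)*(b^2 - b - 20) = (b + 1)*(b + 4)*(b - 5)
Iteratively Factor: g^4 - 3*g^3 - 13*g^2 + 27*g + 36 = (g + 1)*(g^3 - 4*g^2 - 9*g + 36) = (g - 4)*(g + 1)*(g^2 - 9) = (g - 4)*(g - 3)*(g + 1)*(g + 3)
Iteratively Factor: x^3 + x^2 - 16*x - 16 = (x + 4)*(x^2 - 3*x - 4) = (x + 1)*(x + 4)*(x - 4)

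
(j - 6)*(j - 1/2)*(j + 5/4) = j^3 - 21*j^2/4 - 41*j/8 + 15/4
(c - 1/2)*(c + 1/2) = c^2 - 1/4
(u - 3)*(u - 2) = u^2 - 5*u + 6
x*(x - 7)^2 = x^3 - 14*x^2 + 49*x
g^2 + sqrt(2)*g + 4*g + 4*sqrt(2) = (g + 4)*(g + sqrt(2))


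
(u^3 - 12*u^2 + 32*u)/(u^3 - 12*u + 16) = u*(u^2 - 12*u + 32)/(u^3 - 12*u + 16)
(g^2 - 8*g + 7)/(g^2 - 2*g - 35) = (g - 1)/(g + 5)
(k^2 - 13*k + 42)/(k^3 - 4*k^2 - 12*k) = (k - 7)/(k*(k + 2))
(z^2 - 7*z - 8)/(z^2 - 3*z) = (z^2 - 7*z - 8)/(z*(z - 3))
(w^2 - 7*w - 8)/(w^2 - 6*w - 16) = (w + 1)/(w + 2)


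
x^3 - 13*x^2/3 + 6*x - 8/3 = (x - 2)*(x - 4/3)*(x - 1)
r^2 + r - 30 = (r - 5)*(r + 6)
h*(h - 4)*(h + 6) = h^3 + 2*h^2 - 24*h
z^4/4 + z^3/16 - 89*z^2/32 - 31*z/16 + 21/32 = (z/4 + 1/4)*(z - 7/2)*(z - 1/4)*(z + 3)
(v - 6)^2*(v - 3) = v^3 - 15*v^2 + 72*v - 108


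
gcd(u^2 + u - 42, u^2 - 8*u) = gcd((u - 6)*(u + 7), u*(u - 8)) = 1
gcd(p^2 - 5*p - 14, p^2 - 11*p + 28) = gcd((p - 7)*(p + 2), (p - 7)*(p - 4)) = p - 7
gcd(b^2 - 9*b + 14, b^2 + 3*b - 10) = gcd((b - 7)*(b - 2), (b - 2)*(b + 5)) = b - 2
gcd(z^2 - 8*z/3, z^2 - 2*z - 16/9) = z - 8/3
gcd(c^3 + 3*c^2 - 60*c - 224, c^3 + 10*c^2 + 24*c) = c + 4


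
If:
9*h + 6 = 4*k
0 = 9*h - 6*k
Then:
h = -2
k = -3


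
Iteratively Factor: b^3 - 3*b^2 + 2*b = (b - 2)*(b^2 - b) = b*(b - 2)*(b - 1)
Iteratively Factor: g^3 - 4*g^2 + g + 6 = (g + 1)*(g^2 - 5*g + 6) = (g - 3)*(g + 1)*(g - 2)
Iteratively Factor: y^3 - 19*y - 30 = (y - 5)*(y^2 + 5*y + 6) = (y - 5)*(y + 3)*(y + 2)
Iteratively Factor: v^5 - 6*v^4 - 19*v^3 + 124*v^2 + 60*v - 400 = (v + 2)*(v^4 - 8*v^3 - 3*v^2 + 130*v - 200) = (v + 2)*(v + 4)*(v^3 - 12*v^2 + 45*v - 50) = (v - 5)*(v + 2)*(v + 4)*(v^2 - 7*v + 10) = (v - 5)*(v - 2)*(v + 2)*(v + 4)*(v - 5)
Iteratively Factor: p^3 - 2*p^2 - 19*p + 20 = (p - 1)*(p^2 - p - 20) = (p - 1)*(p + 4)*(p - 5)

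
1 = 1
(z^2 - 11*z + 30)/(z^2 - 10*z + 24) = (z - 5)/(z - 4)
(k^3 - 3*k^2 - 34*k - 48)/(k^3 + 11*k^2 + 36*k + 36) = (k - 8)/(k + 6)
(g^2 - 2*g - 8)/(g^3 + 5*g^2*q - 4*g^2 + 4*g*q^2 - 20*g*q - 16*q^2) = (g + 2)/(g^2 + 5*g*q + 4*q^2)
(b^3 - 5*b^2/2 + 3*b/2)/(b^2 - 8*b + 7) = b*(2*b - 3)/(2*(b - 7))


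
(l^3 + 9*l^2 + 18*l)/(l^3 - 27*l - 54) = l*(l + 6)/(l^2 - 3*l - 18)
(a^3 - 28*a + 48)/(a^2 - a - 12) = (a^2 + 4*a - 12)/(a + 3)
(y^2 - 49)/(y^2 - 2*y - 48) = (49 - y^2)/(-y^2 + 2*y + 48)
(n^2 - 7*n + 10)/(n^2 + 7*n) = (n^2 - 7*n + 10)/(n*(n + 7))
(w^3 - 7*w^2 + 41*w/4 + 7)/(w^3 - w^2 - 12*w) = (w^2 - 3*w - 7/4)/(w*(w + 3))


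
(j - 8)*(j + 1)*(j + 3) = j^3 - 4*j^2 - 29*j - 24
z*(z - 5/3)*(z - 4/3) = z^3 - 3*z^2 + 20*z/9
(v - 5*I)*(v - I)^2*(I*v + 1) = I*v^4 + 8*v^3 - 18*I*v^2 - 16*v + 5*I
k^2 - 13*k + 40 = (k - 8)*(k - 5)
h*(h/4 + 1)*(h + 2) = h^3/4 + 3*h^2/2 + 2*h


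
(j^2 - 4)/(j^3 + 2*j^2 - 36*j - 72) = (j - 2)/(j^2 - 36)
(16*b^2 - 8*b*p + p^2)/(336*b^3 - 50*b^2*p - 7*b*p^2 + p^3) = (16*b^2 - 8*b*p + p^2)/(336*b^3 - 50*b^2*p - 7*b*p^2 + p^3)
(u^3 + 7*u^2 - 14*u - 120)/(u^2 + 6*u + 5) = (u^2 + 2*u - 24)/(u + 1)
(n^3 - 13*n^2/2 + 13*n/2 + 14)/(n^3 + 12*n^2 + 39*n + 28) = (n^2 - 15*n/2 + 14)/(n^2 + 11*n + 28)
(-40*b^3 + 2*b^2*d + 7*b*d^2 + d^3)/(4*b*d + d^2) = -10*b^2/d + 3*b + d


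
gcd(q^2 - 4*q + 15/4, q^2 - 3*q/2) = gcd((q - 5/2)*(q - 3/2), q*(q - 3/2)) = q - 3/2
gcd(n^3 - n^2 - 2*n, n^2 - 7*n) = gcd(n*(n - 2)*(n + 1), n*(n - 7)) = n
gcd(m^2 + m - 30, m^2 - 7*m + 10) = m - 5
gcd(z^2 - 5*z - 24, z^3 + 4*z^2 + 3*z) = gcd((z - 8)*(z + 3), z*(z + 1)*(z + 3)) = z + 3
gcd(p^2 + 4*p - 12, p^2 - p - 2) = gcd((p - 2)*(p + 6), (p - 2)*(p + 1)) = p - 2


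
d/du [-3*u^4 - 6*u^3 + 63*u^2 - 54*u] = -12*u^3 - 18*u^2 + 126*u - 54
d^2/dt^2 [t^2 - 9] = 2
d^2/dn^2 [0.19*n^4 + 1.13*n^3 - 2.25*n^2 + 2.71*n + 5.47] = 2.28*n^2 + 6.78*n - 4.5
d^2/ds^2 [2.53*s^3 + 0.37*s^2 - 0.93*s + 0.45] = 15.18*s + 0.74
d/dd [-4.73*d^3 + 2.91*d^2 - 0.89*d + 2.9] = -14.19*d^2 + 5.82*d - 0.89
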